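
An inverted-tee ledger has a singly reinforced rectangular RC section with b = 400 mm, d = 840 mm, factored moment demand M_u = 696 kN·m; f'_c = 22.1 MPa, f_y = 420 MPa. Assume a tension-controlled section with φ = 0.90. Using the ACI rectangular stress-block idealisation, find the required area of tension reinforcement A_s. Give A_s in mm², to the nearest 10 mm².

A_s ≈ 2380 mm²

M_n = M_u/φ = 696/0.90 = 773.333 kN·m.
With M_n = 0.85 f'_c a b (d − a/2), solve the quadratic for a:
a = d − √(d² − 2M_n/(0.85 f'_c b)) = 840 − √(840² − 2 × 773.333×10⁶/(0.85 × 22.1 × 400)) = 133.06 mm.
A_s = 0.85 f'_c a b / f_y = 0.85 × 22.1 × 133.06 × 400 / 420 = 2380.5 mm².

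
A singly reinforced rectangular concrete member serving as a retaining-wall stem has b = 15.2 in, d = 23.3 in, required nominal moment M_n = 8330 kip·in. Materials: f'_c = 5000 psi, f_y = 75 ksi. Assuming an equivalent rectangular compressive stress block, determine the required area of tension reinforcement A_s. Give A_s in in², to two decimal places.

A_s ≈ 5.53 in²

From M_n = 0.85 f'_c a b (d − a/2):
a = d − √(d² − 2M_n/(0.85 f'_c b)) = 23.3 − √(23.3² − 2 × 8330/(0.85 × 5 × 15.2)) = 6.418 in.
A_s = 0.85 f'_c a b / f_y = 0.85 × 5 × 6.418 × 15.2 / 75 = 5.528 in².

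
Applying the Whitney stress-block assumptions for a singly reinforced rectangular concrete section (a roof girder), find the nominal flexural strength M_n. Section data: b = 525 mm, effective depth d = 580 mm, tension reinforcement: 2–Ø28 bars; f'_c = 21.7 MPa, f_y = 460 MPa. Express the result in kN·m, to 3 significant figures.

A_s = 2 × 616 = 1232 mm².
T = A_s f_y = 1232 × 460 = 566720 N = 566.72 kN.
From C = T: a = T/(0.85 f'_c b) = 566720/(0.85 × 21.7 × 525) = 58.52 mm.
M_n = T(d − a/2) = 566.72 kN × (580 − 29.26) mm = 312.12 kN·m.

M_n ≈ 312 kN·m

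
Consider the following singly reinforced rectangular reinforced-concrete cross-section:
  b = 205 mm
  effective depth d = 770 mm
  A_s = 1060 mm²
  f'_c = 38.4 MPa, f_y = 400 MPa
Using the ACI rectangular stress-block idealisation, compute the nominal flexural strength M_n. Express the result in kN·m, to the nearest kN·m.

M_n ≈ 313 kN·m

T = A_s f_y = 1060 × 400 = 424000 N = 424 kN.
From C = T: a = T/(0.85 f'_c b) = 424000/(0.85 × 38.4 × 205) = 63.37 mm.
M_n = T(d − a/2) = 424 kN × (770 − 31.685) mm = 313.05 kN·m.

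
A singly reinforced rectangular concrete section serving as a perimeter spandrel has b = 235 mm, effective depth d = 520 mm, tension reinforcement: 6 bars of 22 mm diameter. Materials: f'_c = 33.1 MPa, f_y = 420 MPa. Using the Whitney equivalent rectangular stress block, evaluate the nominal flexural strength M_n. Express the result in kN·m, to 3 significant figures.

A_s = 6 × 380 = 2280 mm².
T = A_s f_y = 2280 × 420 = 957600 N = 957.6 kN.
From C = T: a = T/(0.85 f'_c b) = 957600/(0.85 × 33.1 × 235) = 144.83 mm.
M_n = T(d − a/2) = 957.6 kN × (520 − 72.415) mm = 428.61 kN·m.

M_n ≈ 429 kN·m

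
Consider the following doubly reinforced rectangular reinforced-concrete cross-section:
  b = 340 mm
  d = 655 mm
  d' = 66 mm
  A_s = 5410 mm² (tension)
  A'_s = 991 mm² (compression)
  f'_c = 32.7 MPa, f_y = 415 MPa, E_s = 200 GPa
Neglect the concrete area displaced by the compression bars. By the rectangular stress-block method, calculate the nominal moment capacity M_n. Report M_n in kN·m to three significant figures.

M_n ≈ 1270 kN·m

Assume both tension and compression steel yield.
Net tension couple steel: A_s − A'_s = 4419 mm².
a = (A_s − A'_s) f_y / (0.85 f'_c b) = 1833885/(0.85 × 32.7 × 340) = 194.06 mm.
c = a/β₁ = 194.06/0.816 = 237.82 mm; ε'_s = 0.003(c − d')/c = 0.0022 ≥ f_y/E_s = 0.0021, so compression steel does yield.
M_n = (A_s − A'_s) f_y (d − a/2) + A'_s f_y (d − d') = [1833885 × (655 − 97.03) + 411265 × (655 − 66)] × 10⁻⁶ = 1023.25 + 242.24 = 1265.49 kN·m.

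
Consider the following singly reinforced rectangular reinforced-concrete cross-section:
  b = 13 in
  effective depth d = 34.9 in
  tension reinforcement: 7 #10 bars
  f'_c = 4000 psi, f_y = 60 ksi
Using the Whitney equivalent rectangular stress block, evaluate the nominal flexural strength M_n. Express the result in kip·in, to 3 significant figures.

A_s = 7 × 1.27 = 8.89 in².
T = A_s f_y = 8.89 × 60 = 533.4 kips.
a = T/(0.85 f'_c b) = 533.4/(0.85 × 4 × 13) = 12.068 in.
M_n = T(d − a/2) = 533.4 × (34.9 − 6.034) = 15397.1 kip·in.

M_n ≈ 15400 kip·in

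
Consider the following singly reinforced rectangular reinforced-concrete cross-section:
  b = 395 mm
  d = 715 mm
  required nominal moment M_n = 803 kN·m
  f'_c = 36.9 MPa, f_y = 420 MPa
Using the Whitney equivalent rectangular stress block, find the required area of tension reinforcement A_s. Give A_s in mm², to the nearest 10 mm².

With M_n = 0.85 f'_c a b (d − a/2), solve the quadratic for a:
a = d − √(d² − 2M_n/(0.85 f'_c b)) = 715 − √(715² − 2 × 803×10⁶/(0.85 × 36.9 × 395)) = 97.27 mm.
A_s = 0.85 f'_c a b / f_y = 0.85 × 36.9 × 97.27 × 395 / 420 = 2869.3 mm².

A_s ≈ 2870 mm²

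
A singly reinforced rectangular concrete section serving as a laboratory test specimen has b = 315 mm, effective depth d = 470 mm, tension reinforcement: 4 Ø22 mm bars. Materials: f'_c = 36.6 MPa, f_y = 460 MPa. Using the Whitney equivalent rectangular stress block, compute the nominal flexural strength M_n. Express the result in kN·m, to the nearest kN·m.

M_n ≈ 304 kN·m

A_s = 4 × 380 = 1520 mm².
T = A_s f_y = 1520 × 460 = 699200 N = 699.2 kN.
From C = T: a = T/(0.85 f'_c b) = 699200/(0.85 × 36.6 × 315) = 71.35 mm.
M_n = T(d − a/2) = 699.2 kN × (470 − 35.675) mm = 303.68 kN·m.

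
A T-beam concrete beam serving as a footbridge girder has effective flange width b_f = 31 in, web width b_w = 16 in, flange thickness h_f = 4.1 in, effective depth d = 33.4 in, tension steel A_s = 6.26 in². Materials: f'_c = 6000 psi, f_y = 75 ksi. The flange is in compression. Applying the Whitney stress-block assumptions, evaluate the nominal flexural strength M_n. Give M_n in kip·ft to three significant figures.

M_n ≈ 1250 kip·ft

Tension: T = A_s f_y = 6.26 × 75 = 469.5 kips.
Try a within the flange: a = T/(0.85 f'_c b_f) = 469.5/(0.85 × 6 × 31) = 2.970 in.
Since a = 2.970 ≤ h_f = 4.1 in, the stress block lies entirely in the flange; analyse as a rectangular beam of width b_f.
M_n = T(d − a/2) = 469.5 × (33.4 − 1.485) = 14984.1 kip·in.
M_n = 14984.1/12 = 1248.68 kip·ft.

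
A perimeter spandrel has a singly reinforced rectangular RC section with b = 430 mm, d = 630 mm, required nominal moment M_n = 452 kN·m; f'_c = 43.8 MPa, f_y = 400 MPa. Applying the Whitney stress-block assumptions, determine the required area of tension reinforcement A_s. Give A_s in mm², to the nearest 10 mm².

A_s ≈ 1860 mm²

With M_n = 0.85 f'_c a b (d − a/2), solve the quadratic for a:
a = d − √(d² − 2M_n/(0.85 f'_c b)) = 630 − √(630² − 2 × 452×10⁶/(0.85 × 43.8 × 430)) = 46.53 mm.
A_s = 0.85 f'_c a b / f_y = 0.85 × 43.8 × 46.53 × 430 / 400 = 1862.2 mm².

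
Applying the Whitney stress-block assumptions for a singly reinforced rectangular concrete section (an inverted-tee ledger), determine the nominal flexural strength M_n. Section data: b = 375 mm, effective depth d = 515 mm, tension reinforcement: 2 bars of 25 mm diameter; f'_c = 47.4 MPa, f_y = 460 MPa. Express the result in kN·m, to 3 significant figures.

M_n ≈ 226 kN·m

A_s = 2 × 491 = 982 mm².
T = A_s f_y = 982 × 460 = 451720 N = 451.72 kN.
From C = T: a = T/(0.85 f'_c b) = 451720/(0.85 × 47.4 × 375) = 29.90 mm.
M_n = T(d − a/2) = 451.72 kN × (515 − 14.95) mm = 225.88 kN·m.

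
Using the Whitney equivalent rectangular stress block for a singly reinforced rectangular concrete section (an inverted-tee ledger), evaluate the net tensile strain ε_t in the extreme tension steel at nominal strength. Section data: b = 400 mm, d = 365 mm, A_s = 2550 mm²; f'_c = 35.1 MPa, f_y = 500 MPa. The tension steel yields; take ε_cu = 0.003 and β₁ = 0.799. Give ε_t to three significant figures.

ε_t ≈ 0.00519

a = A_s f_y/(0.85 f'_c b) = 106.84 mm.
β₁ = 0.799, so c = a/β₁ = 106.84/0.799 = 133.72 mm.
From the linear strain diagram with ε_cu = 0.003: ε_t = 0.003 (d − c)/c = 0.003 × (365 − 133.72)/133.72 = 0.00519.
Since ε_t ≥ 0.005, the section is tension-controlled.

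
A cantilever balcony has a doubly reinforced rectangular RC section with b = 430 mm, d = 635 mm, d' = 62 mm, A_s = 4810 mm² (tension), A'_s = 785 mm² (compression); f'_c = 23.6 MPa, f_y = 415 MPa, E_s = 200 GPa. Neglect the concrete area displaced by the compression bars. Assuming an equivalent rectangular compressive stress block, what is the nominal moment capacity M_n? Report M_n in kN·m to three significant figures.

M_n ≈ 1090 kN·m

Assume both tension and compression steel yield.
Net tension couple steel: A_s − A'_s = 4025 mm².
a = (A_s − A'_s) f_y / (0.85 f'_c b) = 1670375/(0.85 × 23.6 × 430) = 193.65 mm.
c = a/β₁ = 193.65/0.85 = 227.82 mm; ε'_s = 0.003(c − d')/c = 0.0022 ≥ f_y/E_s = 0.0021, so compression steel does yield.
M_n = (A_s − A'_s) f_y (d − a/2) + A'_s f_y (d − d') = [1670375 × (635 − 96.825) + 325775 × (635 − 62)] × 10⁻⁶ = 898.95 + 186.67 = 1085.62 kN·m.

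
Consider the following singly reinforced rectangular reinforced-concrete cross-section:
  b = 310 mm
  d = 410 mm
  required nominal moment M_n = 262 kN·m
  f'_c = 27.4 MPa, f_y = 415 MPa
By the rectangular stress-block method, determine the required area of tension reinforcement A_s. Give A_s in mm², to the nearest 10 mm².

With M_n = 0.85 f'_c a b (d − a/2), solve the quadratic for a:
a = d − √(d² − 2M_n/(0.85 f'_c b)) = 410 − √(410² − 2 × 262×10⁶/(0.85 × 27.4 × 310)) = 100.93 mm.
A_s = 0.85 f'_c a b / f_y = 0.85 × 27.4 × 100.93 × 310 / 415 = 1755.9 mm².

A_s ≈ 1760 mm²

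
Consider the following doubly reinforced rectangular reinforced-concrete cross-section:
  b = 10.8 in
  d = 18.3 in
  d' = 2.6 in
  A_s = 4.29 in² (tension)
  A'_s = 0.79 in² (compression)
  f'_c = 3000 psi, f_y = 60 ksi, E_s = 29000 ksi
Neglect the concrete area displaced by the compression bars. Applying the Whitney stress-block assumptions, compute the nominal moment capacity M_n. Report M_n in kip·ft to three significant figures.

M_n ≈ 316 kip·ft

Assume both steels yield.
a = (A_s − A'_s) f_y/(0.85 f'_c b) = (4.29 − 0.79) × 60/(0.85 × 3 × 10.8) = 7.625 in.
c = a/β₁ = 7.625/0.85 = 8.971 in; ε'_s = 0.003(c − d')/c = 0.0021 ≥ ε_y = 0.0021, so the compression steel yields.
M_n = (A_s − A'_s) f_y (d − a/2) + A'_s f_y (d − d') = 210 × (18.3 − 3.8125) + 47.4 × (18.3 − 2.6) = 3042.4 + 744.2 = 3786.6 kip·in = 3786.6/12 = 315.55 kip·ft.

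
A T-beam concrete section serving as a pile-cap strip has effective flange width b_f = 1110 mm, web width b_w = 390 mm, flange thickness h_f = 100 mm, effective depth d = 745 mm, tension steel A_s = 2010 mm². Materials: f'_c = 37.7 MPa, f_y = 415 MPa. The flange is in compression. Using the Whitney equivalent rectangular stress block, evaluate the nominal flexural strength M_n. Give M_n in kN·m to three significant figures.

M_n ≈ 612 kN·m

Tension: T = A_s f_y = 2010 × 415 = 834150 N.
Try a within the flange: a = T/(0.85 f'_c b_f) = 834150/(0.85 × 37.7 × 1110) = 23.45 mm.
Since a = 23.45 ≤ h_f = 100 mm, the stress block lies entirely in the flange; analyse as a rectangular beam of width b_f.
M_n = T(d − a/2) = 834150 × (745 − 11.725) = 611.66 × 10⁶ N·mm.
M_n = 611.66 kN·m.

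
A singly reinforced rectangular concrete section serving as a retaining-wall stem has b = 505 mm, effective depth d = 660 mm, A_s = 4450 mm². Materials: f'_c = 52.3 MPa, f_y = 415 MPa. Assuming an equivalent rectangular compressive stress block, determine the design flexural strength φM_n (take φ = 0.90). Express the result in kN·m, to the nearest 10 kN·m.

φM_n ≈ 1030 kN·m

T = A_s f_y = 4450 × 415 = 1846750 N = 1846.75 kN.
From C = T: a = T/(0.85 f'_c b) = 1846750/(0.85 × 52.3 × 505) = 82.26 mm.
M_n = T(d − a/2) = 1846.75 kN × (660 − 41.13) mm = 1142.90 kN·m.
φM_n = 0.90 × 1142.90 = 1028.61 kN·m.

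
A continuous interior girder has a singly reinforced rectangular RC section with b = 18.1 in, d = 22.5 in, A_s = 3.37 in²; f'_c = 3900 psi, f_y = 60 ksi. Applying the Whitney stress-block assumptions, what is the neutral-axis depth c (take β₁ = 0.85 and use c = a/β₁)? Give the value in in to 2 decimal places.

T = A_s f_y = 3.37 × 60 = 202.2 kips.
a = T/(0.85 f'_c b) = 202.2/(0.85 × 3.9 × 18.1) = 3.3699 in.
With β₁ = 0.85, c = a/β₁ = 3.3699/0.85 = 3.96 in.

c ≈ 3.96 in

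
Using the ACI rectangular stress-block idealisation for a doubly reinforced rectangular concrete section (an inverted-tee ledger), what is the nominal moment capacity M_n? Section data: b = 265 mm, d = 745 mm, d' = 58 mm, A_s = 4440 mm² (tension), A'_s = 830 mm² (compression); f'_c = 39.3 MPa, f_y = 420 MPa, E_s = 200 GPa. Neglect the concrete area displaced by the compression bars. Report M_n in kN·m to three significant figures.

Assume both tension and compression steel yield.
Net tension couple steel: A_s − A'_s = 3610 mm².
a = (A_s − A'_s) f_y / (0.85 f'_c b) = 1516200/(0.85 × 39.3 × 265) = 171.28 mm.
c = a/β₁ = 171.28/0.769 = 222.73 mm; ε'_s = 0.003(c − d')/c = 0.0022 ≥ f_y/E_s = 0.0021, so compression steel does yield.
M_n = (A_s − A'_s) f_y (d − a/2) + A'_s f_y (d − d') = [1516200 × (745 − 85.64) + 348600 × (745 − 58)] × 10⁻⁶ = 999.72 + 239.49 = 1239.21 kN·m.

M_n ≈ 1240 kN·m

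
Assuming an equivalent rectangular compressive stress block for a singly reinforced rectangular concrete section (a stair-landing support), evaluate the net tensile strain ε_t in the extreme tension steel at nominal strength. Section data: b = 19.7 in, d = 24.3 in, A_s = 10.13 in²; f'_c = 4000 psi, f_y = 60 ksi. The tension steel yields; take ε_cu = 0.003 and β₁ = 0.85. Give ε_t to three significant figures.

ε_t ≈ 0.00383

a = A_s f_y/(0.85 f'_c b) = 9.074 in.
β₁ = 0.85, so c = a/β₁ = 9.074/0.85 = 10.675 in.
From the linear strain diagram with ε_cu = 0.003: ε_t = 0.003 (d − c)/c = 0.003 × (24.3 − 10.675)/10.675 = 0.00383.
ε_t < 0.004 — the section is over-reinforced for flexure under ACI limits.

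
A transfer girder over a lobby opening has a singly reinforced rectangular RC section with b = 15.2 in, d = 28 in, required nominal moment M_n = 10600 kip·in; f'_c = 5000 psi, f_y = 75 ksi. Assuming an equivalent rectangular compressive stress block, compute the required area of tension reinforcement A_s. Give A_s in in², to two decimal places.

A_s ≈ 5.73 in²

From M_n = 0.85 f'_c a b (d − a/2):
a = d − √(d² − 2M_n/(0.85 f'_c b)) = 28 − √(28² − 2 × 10600/(0.85 × 5 × 15.2)) = 6.650 in.
A_s = 0.85 f'_c a b / f_y = 0.85 × 5 × 6.650 × 15.2 / 75 = 5.728 in².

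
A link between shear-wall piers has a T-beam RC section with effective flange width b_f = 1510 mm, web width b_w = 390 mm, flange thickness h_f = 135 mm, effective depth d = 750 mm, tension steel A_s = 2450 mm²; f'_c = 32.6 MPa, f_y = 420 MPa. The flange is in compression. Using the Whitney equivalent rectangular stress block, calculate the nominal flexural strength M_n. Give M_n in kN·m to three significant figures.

Tension: T = A_s f_y = 2450 × 420 = 1029000 N.
Try a within the flange: a = T/(0.85 f'_c b_f) = 1029000/(0.85 × 32.6 × 1510) = 24.59 mm.
Since a = 24.59 ≤ h_f = 135 mm, the stress block lies entirely in the flange; analyse as a rectangular beam of width b_f.
M_n = T(d − a/2) = 1029000 × (750 − 12.295) = 759.10 × 10⁶ N·mm.
M_n = 759.10 kN·m.

M_n ≈ 759 kN·m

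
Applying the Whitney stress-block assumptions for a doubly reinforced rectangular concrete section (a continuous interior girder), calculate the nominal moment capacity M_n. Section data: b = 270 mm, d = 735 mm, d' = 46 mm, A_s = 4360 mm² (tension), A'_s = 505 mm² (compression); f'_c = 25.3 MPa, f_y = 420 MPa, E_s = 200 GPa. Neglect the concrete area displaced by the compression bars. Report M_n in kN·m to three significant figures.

Assume both tension and compression steel yield.
Net tension couple steel: A_s − A'_s = 3855 mm².
a = (A_s − A'_s) f_y / (0.85 f'_c b) = 1619100/(0.85 × 25.3 × 270) = 278.85 mm.
c = a/β₁ = 278.85/0.85 = 328.06 mm; ε'_s = 0.003(c − d')/c = 0.0026 ≥ f_y/E_s = 0.0021, so compression steel does yield.
M_n = (A_s − A'_s) f_y (d − a/2) + A'_s f_y (d − d') = [1619100 × (735 − 139.425) + 212100 × (735 − 46)] × 10⁻⁶ = 964.30 + 146.14 = 1110.44 kN·m.

M_n ≈ 1110 kN·m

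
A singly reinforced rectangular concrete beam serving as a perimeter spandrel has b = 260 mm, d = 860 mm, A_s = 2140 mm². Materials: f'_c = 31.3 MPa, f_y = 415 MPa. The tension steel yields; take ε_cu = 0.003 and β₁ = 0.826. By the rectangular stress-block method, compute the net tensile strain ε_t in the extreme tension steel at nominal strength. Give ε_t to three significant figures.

ε_t ≈ 0.0136

a = A_s f_y/(0.85 f'_c b) = 128.39 mm.
β₁ = 0.826, so c = a/β₁ = 128.39/0.826 = 155.44 mm.
From the linear strain diagram with ε_cu = 0.003: ε_t = 0.003 (d − c)/c = 0.003 × (860 − 155.44)/155.44 = 0.0136.
Since ε_t ≥ 0.005, the section is tension-controlled.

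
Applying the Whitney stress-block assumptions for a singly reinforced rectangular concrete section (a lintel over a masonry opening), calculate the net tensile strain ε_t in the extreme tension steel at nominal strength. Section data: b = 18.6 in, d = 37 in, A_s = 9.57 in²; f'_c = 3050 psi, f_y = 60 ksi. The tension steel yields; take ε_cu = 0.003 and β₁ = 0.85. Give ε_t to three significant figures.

a = A_s f_y/(0.85 f'_c b) = 11.908 in.
β₁ = 0.85, so c = a/β₁ = 11.908/0.85 = 14.009 in.
From the linear strain diagram with ε_cu = 0.003: ε_t = 0.003 (d − c)/c = 0.003 × (37 − 14.009)/14.009 = 0.00492.
ε_t is between 0.004 and 0.005 — transition zone.

ε_t ≈ 0.00492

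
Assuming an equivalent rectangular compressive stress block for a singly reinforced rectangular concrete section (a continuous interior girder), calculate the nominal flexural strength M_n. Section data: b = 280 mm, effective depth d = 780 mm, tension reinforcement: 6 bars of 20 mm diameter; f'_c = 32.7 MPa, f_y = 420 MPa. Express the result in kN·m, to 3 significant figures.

A_s = 6 × 314 = 1884 mm².
T = A_s f_y = 1884 × 420 = 791280 N = 791.28 kN.
From C = T: a = T/(0.85 f'_c b) = 791280/(0.85 × 32.7 × 280) = 101.67 mm.
M_n = T(d − a/2) = 791.28 kN × (780 − 50.835) mm = 576.97 kN·m.

M_n ≈ 577 kN·m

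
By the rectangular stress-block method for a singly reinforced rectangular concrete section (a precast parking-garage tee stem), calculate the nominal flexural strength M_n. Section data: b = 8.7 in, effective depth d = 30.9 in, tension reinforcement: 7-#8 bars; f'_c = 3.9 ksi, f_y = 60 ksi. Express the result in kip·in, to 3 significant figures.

A_s = 7 × 0.79 = 5.53 in².
T = A_s f_y = 5.53 × 60 = 331.8 kips.
a = T/(0.85 f'_c b) = 331.8/(0.85 × 3.9 × 8.7) = 11.505 in.
M_n = T(d − a/2) = 331.8 × (30.9 − 5.7525) = 8343.9 kip·in.

M_n ≈ 8340 kip·in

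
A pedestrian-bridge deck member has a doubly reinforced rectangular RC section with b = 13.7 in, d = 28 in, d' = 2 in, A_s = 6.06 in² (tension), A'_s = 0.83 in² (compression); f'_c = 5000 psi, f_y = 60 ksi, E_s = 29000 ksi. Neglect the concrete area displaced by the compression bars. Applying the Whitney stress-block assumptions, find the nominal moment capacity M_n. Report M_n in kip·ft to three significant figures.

M_n ≈ 770 kip·ft

Assume both steels yield.
a = (A_s − A'_s) f_y/(0.85 f'_c b) = (6.06 − 0.83) × 60/(0.85 × 5 × 13.7) = 5.389 in.
c = a/β₁ = 5.389/0.8 = 6.736 in; ε'_s = 0.003(c − d')/c = 0.0021 ≥ ε_y = 0.0021, so the compression steel yields.
M_n = (A_s − A'_s) f_y (d − a/2) + A'_s f_y (d − d') = 313.8 × (28 − 2.6945) + 49.8 × (28 − 2) = 7940.9 + 1294.8 = 9235.7 kip·in = 9235.7/12 = 769.64 kip·ft.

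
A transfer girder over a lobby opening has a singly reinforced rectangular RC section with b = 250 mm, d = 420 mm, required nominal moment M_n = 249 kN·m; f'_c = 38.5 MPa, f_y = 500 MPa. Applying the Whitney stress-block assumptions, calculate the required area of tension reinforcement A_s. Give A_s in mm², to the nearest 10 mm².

With M_n = 0.85 f'_c a b (d − a/2), solve the quadratic for a:
a = d − √(d² − 2M_n/(0.85 f'_c b)) = 420 − √(420² − 2 × 249×10⁶/(0.85 × 38.5 × 250)) = 80.10 mm.
A_s = 0.85 f'_c a b / f_y = 0.85 × 38.5 × 80.10 × 250 / 500 = 1310.6 mm².

A_s ≈ 1310 mm²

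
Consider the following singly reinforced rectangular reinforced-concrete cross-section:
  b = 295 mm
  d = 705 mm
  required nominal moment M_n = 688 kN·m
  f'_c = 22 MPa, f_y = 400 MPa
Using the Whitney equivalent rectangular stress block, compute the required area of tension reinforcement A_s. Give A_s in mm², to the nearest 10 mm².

A_s ≈ 2860 mm²

With M_n = 0.85 f'_c a b (d − a/2), solve the quadratic for a:
a = d − √(d² − 2M_n/(0.85 f'_c b)) = 705 − √(705² − 2 × 688×10⁶/(0.85 × 22 × 295)) = 207.41 mm.
A_s = 0.85 f'_c a b / f_y = 0.85 × 22 × 207.41 × 295 / 400 = 2860.4 mm².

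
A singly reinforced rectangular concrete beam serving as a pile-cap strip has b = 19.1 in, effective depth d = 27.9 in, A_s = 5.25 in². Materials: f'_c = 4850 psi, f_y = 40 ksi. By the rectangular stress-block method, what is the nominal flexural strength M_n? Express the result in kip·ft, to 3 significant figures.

M_n ≈ 465 kip·ft

T = A_s f_y = 5.25 × 40 = 210 kips.
a = T/(0.85 f'_c b) = 210/(0.85 × 4.85 × 19.1) = 2.667 in.
M_n = T(d − a/2) = 210 × (27.9 − 1.3335) = 5579.0 kip·in = 5579.0/12 = 464.92 kip·ft.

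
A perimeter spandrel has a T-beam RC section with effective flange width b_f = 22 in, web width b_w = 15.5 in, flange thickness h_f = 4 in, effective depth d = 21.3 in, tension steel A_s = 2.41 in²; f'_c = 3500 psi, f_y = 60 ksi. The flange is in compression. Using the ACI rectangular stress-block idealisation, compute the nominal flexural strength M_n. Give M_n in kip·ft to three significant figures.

M_n ≈ 243 kip·ft

Tension: T = A_s f_y = 2.41 × 60 = 144.6 kips.
Try a within the flange: a = T/(0.85 f'_c b_f) = 144.6/(0.85 × 3.5 × 22) = 2.209 in.
Since a = 2.209 ≤ h_f = 4 in, the stress block lies entirely in the flange; analyse as a rectangular beam of width b_f.
M_n = T(d − a/2) = 144.6 × (21.3 − 1.1045) = 2920.3 kip·in.
M_n = 2920.3/12 = 243.36 kip·ft.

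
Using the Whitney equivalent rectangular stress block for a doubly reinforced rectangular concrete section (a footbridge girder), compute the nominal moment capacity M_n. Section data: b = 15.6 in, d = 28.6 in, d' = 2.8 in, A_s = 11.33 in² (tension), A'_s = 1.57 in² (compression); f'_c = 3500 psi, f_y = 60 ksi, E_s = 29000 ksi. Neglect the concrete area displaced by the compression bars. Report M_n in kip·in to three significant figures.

M_n ≈ 15500 kip·in

Assume both steels yield.
a = (A_s − A'_s) f_y/(0.85 f'_c b) = (11.33 − 1.57) × 60/(0.85 × 3.5 × 15.6) = 12.618 in.
c = a/β₁ = 12.618/0.85 = 14.845 in; ε'_s = 0.003(c − d')/c = 0.0024 ≥ ε_y = 0.0021, so the compression steel yields.
M_n = (A_s − A'_s) f_y (d − a/2) + A'_s f_y (d − d') = 585.6 × (28.6 − 6.309) + 94.2 × (28.6 − 2.8) = 13053.6 + 2430.4 = 15484.0 kip·in.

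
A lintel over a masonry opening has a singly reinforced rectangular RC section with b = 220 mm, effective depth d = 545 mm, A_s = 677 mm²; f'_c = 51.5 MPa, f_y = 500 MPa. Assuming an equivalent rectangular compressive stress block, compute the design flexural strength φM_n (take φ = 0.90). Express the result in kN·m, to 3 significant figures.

T = A_s f_y = 677 × 500 = 338500 N = 338.5 kN.
From C = T: a = T/(0.85 f'_c b) = 338500/(0.85 × 51.5 × 220) = 35.15 mm.
M_n = T(d − a/2) = 338.5 kN × (545 − 17.575) mm = 178.53 kN·m.
φM_n = 0.90 × 178.53 = 160.68 kN·m.

φM_n ≈ 161 kN·m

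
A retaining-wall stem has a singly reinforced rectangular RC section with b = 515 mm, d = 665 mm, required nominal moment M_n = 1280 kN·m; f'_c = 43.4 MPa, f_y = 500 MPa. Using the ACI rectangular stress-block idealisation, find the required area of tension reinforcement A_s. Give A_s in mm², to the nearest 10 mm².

With M_n = 0.85 f'_c a b (d − a/2), solve the quadratic for a:
a = d − √(d² − 2M_n/(0.85 f'_c b)) = 665 − √(665² − 2 × 1280×10⁶/(0.85 × 43.4 × 515)) = 110.49 mm.
A_s = 0.85 f'_c a b / f_y = 0.85 × 43.4 × 110.49 × 515 / 500 = 4198.3 mm².

A_s ≈ 4200 mm²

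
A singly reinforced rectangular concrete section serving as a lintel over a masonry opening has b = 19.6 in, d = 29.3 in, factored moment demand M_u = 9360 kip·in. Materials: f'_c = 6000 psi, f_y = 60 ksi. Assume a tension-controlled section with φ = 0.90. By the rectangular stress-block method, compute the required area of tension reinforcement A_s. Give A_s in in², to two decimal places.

M_n = M_u/φ = 9360/0.90 = 10400 kip·in.
From M_n = 0.85 f'_c a b (d − a/2):
a = d − √(d² − 2M_n/(0.85 f'_c b)) = 29.3 − √(29.3² − 2 × 10400/(0.85 × 6 × 19.6)) = 3.797 in.
A_s = 0.85 f'_c a b / f_y = 0.85 × 6 × 3.797 × 19.6 / 60 = 6.326 in².

A_s ≈ 6.33 in²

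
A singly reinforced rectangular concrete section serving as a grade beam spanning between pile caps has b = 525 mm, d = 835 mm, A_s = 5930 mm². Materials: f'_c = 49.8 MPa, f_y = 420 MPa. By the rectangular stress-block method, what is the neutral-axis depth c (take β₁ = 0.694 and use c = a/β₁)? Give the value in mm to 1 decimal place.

T = A_s f_y = 5930 × 420 = 2490600 N = 2490.6 kN.
Setting C = 0.85 f'_c a b equal to T: a = 2490600/(0.85 × 49.8 × 525) = 112.072 mm.
With β₁ = 0.694, c = a/β₁ = 112.072/0.694 = 161.5 mm.

c ≈ 161.5 mm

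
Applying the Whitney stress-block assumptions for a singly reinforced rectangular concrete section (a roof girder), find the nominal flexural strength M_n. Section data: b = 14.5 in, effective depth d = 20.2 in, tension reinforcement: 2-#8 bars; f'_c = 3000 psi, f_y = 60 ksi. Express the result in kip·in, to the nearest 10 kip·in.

A_s = 2 × 0.79 = 1.58 in².
T = A_s f_y = 1.58 × 60 = 94.8 kips.
a = T/(0.85 f'_c b) = 94.8/(0.85 × 3 × 14.5) = 2.564 in.
M_n = T(d − a/2) = 94.8 × (20.2 − 1.282) = 1793.4 kip·in.

M_n ≈ 1790 kip·in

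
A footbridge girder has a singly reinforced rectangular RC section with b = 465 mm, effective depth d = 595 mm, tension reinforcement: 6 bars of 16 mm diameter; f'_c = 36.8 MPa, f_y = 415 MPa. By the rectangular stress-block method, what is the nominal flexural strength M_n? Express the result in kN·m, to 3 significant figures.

M_n ≈ 289 kN·m

A_s = 6 × 201 = 1206 mm².
T = A_s f_y = 1206 × 415 = 500490 N = 500.49 kN.
From C = T: a = T/(0.85 f'_c b) = 500490/(0.85 × 36.8 × 465) = 34.41 mm.
M_n = T(d − a/2) = 500.49 kN × (595 − 17.205) mm = 289.18 kN·m.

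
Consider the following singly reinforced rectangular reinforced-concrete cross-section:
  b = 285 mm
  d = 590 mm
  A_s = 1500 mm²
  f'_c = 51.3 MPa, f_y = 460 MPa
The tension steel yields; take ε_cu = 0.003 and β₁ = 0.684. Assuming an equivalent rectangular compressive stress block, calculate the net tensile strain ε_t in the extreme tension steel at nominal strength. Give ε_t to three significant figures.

a = A_s f_y/(0.85 f'_c b) = 55.52 mm.
β₁ = 0.684, so c = a/β₁ = 55.52/0.684 = 81.17 mm.
From the linear strain diagram with ε_cu = 0.003: ε_t = 0.003 (d − c)/c = 0.003 × (590 − 81.17)/81.17 = 0.0188.
Since ε_t ≥ 0.005, the section is tension-controlled.

ε_t ≈ 0.0188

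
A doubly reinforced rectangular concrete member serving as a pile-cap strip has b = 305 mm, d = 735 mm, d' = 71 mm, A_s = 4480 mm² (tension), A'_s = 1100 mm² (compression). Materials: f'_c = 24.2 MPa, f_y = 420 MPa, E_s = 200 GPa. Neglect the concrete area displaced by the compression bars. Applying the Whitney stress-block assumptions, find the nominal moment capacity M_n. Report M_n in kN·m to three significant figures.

M_n ≈ 1190 kN·m

Assume both tension and compression steel yield.
Net tension couple steel: A_s − A'_s = 3380 mm².
a = (A_s − A'_s) f_y / (0.85 f'_c b) = 1419600/(0.85 × 24.2 × 305) = 226.27 mm.
c = a/β₁ = 226.27/0.85 = 266.20 mm; ε'_s = 0.003(c − d')/c = 0.0022 ≥ f_y/E_s = 0.0021, so compression steel does yield.
M_n = (A_s − A'_s) f_y (d − a/2) + A'_s f_y (d − d') = [1419600 × (735 − 113.135) + 462000 × (735 − 71)] × 10⁻⁶ = 882.80 + 306.77 = 1189.57 kN·m.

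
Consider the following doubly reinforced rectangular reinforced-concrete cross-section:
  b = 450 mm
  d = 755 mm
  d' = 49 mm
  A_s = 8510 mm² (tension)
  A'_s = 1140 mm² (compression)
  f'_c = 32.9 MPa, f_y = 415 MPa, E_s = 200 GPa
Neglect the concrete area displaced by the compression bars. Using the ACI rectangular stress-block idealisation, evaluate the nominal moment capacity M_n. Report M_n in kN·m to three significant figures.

Assume both tension and compression steel yield.
Net tension couple steel: A_s − A'_s = 7370 mm².
a = (A_s − A'_s) f_y / (0.85 f'_c b) = 3058550/(0.85 × 32.9 × 450) = 243.05 mm.
c = a/β₁ = 243.05/0.815 = 298.22 mm; ε'_s = 0.003(c − d')/c = 0.0025 ≥ f_y/E_s = 0.0021, so compression steel does yield.
M_n = (A_s − A'_s) f_y (d − a/2) + A'_s f_y (d − d') = [3058550 × (755 − 121.525) + 473100 × (755 − 49)] × 10⁻⁶ = 1937.51 + 334.01 = 2271.52 kN·m.

M_n ≈ 2270 kN·m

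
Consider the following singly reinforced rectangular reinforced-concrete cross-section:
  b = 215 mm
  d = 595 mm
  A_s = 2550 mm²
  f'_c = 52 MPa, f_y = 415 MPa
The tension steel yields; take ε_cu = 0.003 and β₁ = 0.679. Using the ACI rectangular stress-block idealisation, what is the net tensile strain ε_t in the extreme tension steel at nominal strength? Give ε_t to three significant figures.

ε_t ≈ 0.00788

a = A_s f_y/(0.85 f'_c b) = 111.36 mm.
β₁ = 0.679, so c = a/β₁ = 111.36/0.679 = 164.01 mm.
From the linear strain diagram with ε_cu = 0.003: ε_t = 0.003 (d − c)/c = 0.003 × (595 − 164.01)/164.01 = 0.00788.
Since ε_t ≥ 0.005, the section is tension-controlled.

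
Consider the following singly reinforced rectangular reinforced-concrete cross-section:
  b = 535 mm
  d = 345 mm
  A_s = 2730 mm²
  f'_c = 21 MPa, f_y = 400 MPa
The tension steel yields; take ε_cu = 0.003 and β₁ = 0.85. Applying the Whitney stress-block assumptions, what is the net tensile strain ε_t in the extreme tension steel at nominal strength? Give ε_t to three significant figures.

a = A_s f_y/(0.85 f'_c b) = 114.35 mm.
β₁ = 0.85, so c = a/β₁ = 114.35/0.85 = 134.53 mm.
From the linear strain diagram with ε_cu = 0.003: ε_t = 0.003 (d − c)/c = 0.003 × (345 − 134.53)/134.53 = 0.00469.
ε_t is between 0.004 and 0.005 — transition zone.

ε_t ≈ 0.00469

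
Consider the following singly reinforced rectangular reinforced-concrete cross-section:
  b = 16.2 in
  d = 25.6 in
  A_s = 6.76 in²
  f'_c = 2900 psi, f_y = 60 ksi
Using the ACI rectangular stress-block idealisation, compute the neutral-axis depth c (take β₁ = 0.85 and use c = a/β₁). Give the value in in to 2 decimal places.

c ≈ 11.95 in

T = A_s f_y = 6.76 × 60 = 405.6 kips.
a = T/(0.85 f'_c b) = 405.6/(0.85 × 2.9 × 16.2) = 10.1570 in.
With β₁ = 0.85, c = a/β₁ = 10.1570/0.85 = 11.95 in.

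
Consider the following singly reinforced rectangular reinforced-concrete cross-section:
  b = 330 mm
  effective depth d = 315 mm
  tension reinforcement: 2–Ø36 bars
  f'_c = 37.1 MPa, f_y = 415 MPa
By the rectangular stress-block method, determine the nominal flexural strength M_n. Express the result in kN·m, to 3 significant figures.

A_s = 2 × 1018 = 2036 mm².
T = A_s f_y = 2036 × 415 = 844940 N = 844.94 kN.
From C = T: a = T/(0.85 f'_c b) = 844940/(0.85 × 37.1 × 330) = 81.19 mm.
M_n = T(d − a/2) = 844.94 kN × (315 − 40.595) mm = 231.86 kN·m.

M_n ≈ 232 kN·m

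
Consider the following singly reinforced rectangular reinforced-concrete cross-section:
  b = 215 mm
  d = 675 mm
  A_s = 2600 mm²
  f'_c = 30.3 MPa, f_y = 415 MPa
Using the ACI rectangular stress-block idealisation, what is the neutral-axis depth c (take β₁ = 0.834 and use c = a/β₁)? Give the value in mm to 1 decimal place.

T = A_s f_y = 2600 × 415 = 1079000 N = 1079 kN.
Setting C = 0.85 f'_c a b equal to T: a = 1079000/(0.85 × 30.3 × 215) = 194.859 mm.
With β₁ = 0.834, c = a/β₁ = 194.859/0.834 = 233.6 mm.

c ≈ 233.6 mm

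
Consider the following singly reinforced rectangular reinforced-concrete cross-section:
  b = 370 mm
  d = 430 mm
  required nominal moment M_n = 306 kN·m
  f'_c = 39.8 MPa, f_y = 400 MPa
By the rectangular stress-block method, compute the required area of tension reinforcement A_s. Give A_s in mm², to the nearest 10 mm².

A_s ≈ 1920 mm²

With M_n = 0.85 f'_c a b (d − a/2), solve the quadratic for a:
a = d − √(d² − 2M_n/(0.85 f'_c b)) = 430 − √(430² − 2 × 306×10⁶/(0.85 × 39.8 × 370)) = 61.21 mm.
A_s = 0.85 f'_c a b / f_y = 0.85 × 39.8 × 61.21 × 370 / 400 = 1915.4 mm².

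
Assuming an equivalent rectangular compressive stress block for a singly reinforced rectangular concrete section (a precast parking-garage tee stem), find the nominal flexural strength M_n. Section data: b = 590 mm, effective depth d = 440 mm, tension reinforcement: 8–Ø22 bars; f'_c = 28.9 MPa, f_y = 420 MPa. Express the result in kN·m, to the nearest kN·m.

M_n ≈ 506 kN·m

A_s = 8 × 380 = 3040 mm².
T = A_s f_y = 3040 × 420 = 1276800 N = 1276.8 kN.
From C = T: a = T/(0.85 f'_c b) = 1276800/(0.85 × 28.9 × 590) = 88.10 mm.
M_n = T(d − a/2) = 1276.8 kN × (440 − 44.05) mm = 505.55 kN·m.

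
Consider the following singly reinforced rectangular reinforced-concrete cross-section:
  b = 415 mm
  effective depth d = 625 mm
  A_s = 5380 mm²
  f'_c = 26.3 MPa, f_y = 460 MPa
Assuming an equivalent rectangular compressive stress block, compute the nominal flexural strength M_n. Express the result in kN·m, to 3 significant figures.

T = A_s f_y = 5380 × 460 = 2474800 N = 2474.8 kN.
From C = T: a = T/(0.85 f'_c b) = 2474800/(0.85 × 26.3 × 415) = 266.76 mm.
M_n = T(d − a/2) = 2474.8 kN × (625 − 133.38) mm = 1216.66 kN·m.

M_n ≈ 1220 kN·m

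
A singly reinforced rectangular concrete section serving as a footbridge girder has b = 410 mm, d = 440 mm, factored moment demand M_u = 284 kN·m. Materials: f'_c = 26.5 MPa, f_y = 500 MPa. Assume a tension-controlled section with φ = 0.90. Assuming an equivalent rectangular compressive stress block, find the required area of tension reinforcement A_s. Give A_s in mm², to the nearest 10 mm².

M_n = M_u/φ = 284/0.90 = 315.556 kN·m.
With M_n = 0.85 f'_c a b (d − a/2), solve the quadratic for a:
a = d − √(d² − 2M_n/(0.85 f'_c b)) = 440 − √(440² − 2 × 315.556×10⁶/(0.85 × 26.5 × 410)) = 86.08 mm.
A_s = 0.85 f'_c a b / f_y = 0.85 × 26.5 × 86.08 × 410 / 500 = 1589.9 mm².

A_s ≈ 1590 mm²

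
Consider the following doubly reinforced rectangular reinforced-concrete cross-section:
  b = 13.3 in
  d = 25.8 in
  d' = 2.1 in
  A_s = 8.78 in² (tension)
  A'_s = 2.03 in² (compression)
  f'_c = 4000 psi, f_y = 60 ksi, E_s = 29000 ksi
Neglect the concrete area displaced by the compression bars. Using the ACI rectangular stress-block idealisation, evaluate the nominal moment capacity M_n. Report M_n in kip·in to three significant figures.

Assume both steels yield.
a = (A_s − A'_s) f_y/(0.85 f'_c b) = (8.78 − 2.03) × 60/(0.85 × 4 × 13.3) = 8.956 in.
c = a/β₁ = 8.956/0.85 = 10.536 in; ε'_s = 0.003(c − d')/c = 0.0024 ≥ ε_y = 0.0021, so the compression steel yields.
M_n = (A_s − A'_s) f_y (d − a/2) + A'_s f_y (d − d') = 405 × (25.8 − 4.478) + 121.8 × (25.8 − 2.1) = 8635.4 + 2886.7 = 11522.1 kip·in.

M_n ≈ 11500 kip·in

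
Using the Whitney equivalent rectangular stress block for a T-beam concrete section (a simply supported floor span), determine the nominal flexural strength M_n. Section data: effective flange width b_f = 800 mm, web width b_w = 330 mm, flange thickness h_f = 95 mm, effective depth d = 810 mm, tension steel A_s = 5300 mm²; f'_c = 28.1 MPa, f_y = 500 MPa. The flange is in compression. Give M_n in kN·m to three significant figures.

M_n ≈ 1940 kN·m

Tension: T = A_s f_y = 5300 × 500 = 2650000 N.
Try a within the flange: a = T/(0.85 f'_c b_f) = 2650000/(0.85 × 28.1 × 800) = 138.69 mm.
a = 138.69 > h_f = 95 mm: the block extends into the web. Split into flange-overhang and web parts.
C_f = 0.85 f'_c (b_f − b_w) h_f = 0.85 × 28.1 × (800 − 330) × 95 = 1066465 N.
Remaining web compression depth: a_w = (T − C_f)/(0.85 f'_c b_w) = (2650000 − 1066465)/(0.85 × 28.1 × 330) = 200.90 mm.
M_n = C_f(d − h_f/2) + (T − C_f)(d − a_w/2) = 1066465 × (810 − 47.5) + 1583535 × (810 − 100.45) = 813.18 + 1123.60 = 1936.78 × 10⁶ N·mm.
M_n = 1936.78 kN·m.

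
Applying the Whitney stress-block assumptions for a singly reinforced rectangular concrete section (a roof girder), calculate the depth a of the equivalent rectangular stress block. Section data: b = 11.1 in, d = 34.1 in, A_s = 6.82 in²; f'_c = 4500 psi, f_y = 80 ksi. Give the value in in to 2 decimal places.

a ≈ 12.85 in

T = A_s f_y = 6.82 × 80 = 545.6 kips.
a = T/(0.85 f'_c b) = 545.6/(0.85 × 4.5 × 11.1) = 12.85 in.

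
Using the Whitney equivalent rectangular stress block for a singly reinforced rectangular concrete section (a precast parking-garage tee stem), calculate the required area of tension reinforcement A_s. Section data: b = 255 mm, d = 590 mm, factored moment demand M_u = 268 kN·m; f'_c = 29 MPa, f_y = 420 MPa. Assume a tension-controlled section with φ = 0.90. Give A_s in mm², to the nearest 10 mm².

M_n = M_u/φ = 268/0.90 = 297.778 kN·m.
With M_n = 0.85 f'_c a b (d − a/2), solve the quadratic for a:
a = d − √(d² − 2M_n/(0.85 f'_c b)) = 590 − √(590² − 2 × 297.778×10⁶/(0.85 × 29 × 255)) = 86.66 mm.
A_s = 0.85 f'_c a b / f_y = 0.85 × 29 × 86.66 × 255 / 420 = 1297.0 mm².

A_s ≈ 1300 mm²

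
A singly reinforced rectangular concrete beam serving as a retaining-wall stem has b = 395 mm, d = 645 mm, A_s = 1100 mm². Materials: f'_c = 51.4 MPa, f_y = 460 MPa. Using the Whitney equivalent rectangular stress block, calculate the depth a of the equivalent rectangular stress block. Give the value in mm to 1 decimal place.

a ≈ 29.3 mm

T = A_s f_y = 1100 × 460 = 506000 N = 506 kN.
Setting C = 0.85 f'_c a b equal to T: a = 506000/(0.85 × 51.4 × 395) = 29.3 mm.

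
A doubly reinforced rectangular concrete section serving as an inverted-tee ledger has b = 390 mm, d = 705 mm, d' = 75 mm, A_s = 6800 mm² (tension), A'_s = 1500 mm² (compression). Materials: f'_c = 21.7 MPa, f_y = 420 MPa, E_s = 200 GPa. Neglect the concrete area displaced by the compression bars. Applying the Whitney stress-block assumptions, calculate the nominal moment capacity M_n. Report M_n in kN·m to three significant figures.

Assume both tension and compression steel yield.
Net tension couple steel: A_s − A'_s = 5300 mm².
a = (A_s − A'_s) f_y / (0.85 f'_c b) = 2226000/(0.85 × 21.7 × 390) = 309.44 mm.
c = a/β₁ = 309.44/0.85 = 364.05 mm; ε'_s = 0.003(c − d')/c = 0.0024 ≥ f_y/E_s = 0.0021, so compression steel does yield.
M_n = (A_s − A'_s) f_y (d − a/2) + A'_s f_y (d − d') = [2226000 × (705 − 154.72) + 630000 × (705 − 75)] × 10⁻⁶ = 1224.92 + 396.90 = 1621.82 kN·m.

M_n ≈ 1620 kN·m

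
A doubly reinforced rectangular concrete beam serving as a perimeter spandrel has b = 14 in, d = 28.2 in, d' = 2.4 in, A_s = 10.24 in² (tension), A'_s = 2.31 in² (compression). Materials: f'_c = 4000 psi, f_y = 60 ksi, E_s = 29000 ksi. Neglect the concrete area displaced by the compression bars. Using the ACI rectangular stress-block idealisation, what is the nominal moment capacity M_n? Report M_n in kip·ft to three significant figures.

M_n ≈ 1220 kip·ft

Assume both steels yield.
a = (A_s − A'_s) f_y/(0.85 f'_c b) = (10.24 − 2.31) × 60/(0.85 × 4 × 14) = 9.996 in.
c = a/β₁ = 9.996/0.85 = 11.760 in; ε'_s = 0.003(c − d')/c = 0.0024 ≥ ε_y = 0.0021, so the compression steel yields.
M_n = (A_s − A'_s) f_y (d − a/2) + A'_s f_y (d − d') = 475.8 × (28.2 − 4.998) + 138.6 × (28.2 − 2.4) = 11039.5 + 3575.9 = 14615.4 kip·in = 14615.4/12 = 1217.95 kip·ft.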